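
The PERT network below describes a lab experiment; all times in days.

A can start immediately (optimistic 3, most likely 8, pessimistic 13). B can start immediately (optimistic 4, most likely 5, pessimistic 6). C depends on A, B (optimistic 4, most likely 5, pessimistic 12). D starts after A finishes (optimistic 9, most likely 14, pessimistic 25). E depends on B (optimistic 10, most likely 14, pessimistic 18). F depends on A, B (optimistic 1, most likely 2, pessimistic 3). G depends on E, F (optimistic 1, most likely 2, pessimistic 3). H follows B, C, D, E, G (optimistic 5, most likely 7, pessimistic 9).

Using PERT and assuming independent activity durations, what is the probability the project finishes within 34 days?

te_A = (3 + 4·8 + 13)/6 = 48/6 = 8; σ²_A = ((13−3)/6)² = 2.778
te_B = (4 + 4·5 + 6)/6 = 30/6 = 5; σ²_B = ((6−4)/6)² = 0.111
te_C = (4 + 4·5 + 12)/6 = 36/6 = 6; σ²_C = ((12−4)/6)² = 1.778
te_D = (9 + 4·14 + 25)/6 = 90/6 = 15; σ²_D = ((25−9)/6)² = 7.111
te_E = (10 + 4·14 + 18)/6 = 84/6 = 14; σ²_E = ((18−10)/6)² = 1.778
te_F = (1 + 4·2 + 3)/6 = 12/6 = 2; σ²_F = ((3−1)/6)² = 0.111
te_G = (1 + 4·2 + 3)/6 = 12/6 = 2; σ²_G = ((3−1)/6)² = 0.111
te_H = (5 + 4·7 + 9)/6 = 42/6 = 7; σ²_H = ((9−5)/6)² = 0.444

Forward pass:
ES_A = 0; EF_A = 8
ES_B = 0; EF_B = 5
ES_C = max(EF_A=8, EF_B=5) = 8; EF_C = 8+6 = 14
ES_D = 8; EF_D = 8+15 = 23
ES_E = 5; EF_E = 5+14 = 19
ES_F = max(EF_A=8, EF_B=5) = 8; EF_F = 8+2 = 10
ES_G = max(EF_E=19, EF_F=10) = 19; EF_G = 19+2 = 21
ES_H = max(EF_B=5, EF_C=14, EF_D=23, EF_E=19, EF_G=21) = 23; EF_H = 23+7 = 30
Expected project duration μ = 30 days. Critical path: A → D → H.

Variance along critical path = 2.778 + 7.111 + 0.444 = 10.333; σ = √10.333 = 3.215 days.
Z = (34 − 30) / 3.215 = 1.244
P(T ≤ 34) = Φ(1.244) ≈ 0.893

0.893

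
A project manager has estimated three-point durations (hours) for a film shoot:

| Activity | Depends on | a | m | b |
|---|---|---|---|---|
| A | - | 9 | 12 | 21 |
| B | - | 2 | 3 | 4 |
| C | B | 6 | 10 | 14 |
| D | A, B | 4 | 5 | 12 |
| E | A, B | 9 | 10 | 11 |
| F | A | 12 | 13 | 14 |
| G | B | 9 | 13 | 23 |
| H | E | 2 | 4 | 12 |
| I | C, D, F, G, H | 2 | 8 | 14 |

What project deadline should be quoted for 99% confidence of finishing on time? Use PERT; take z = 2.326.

43.7 hours

te_A = (9 + 4·12 + 21)/6 = 78/6 = 13; σ²_A = ((21−9)/6)² = 4.000
te_B = (2 + 4·3 + 4)/6 = 18/6 = 3; σ²_B = ((4−2)/6)² = 0.111
te_C = (6 + 4·10 + 14)/6 = 60/6 = 10; σ²_C = ((14−6)/6)² = 1.778
te_D = (4 + 4·5 + 12)/6 = 36/6 = 6; σ²_D = ((12−4)/6)² = 1.778
te_E = (9 + 4·10 + 11)/6 = 60/6 = 10; σ²_E = ((11−9)/6)² = 0.111
te_F = (12 + 4·13 + 14)/6 = 78/6 = 13; σ²_F = ((14−12)/6)² = 0.111
te_G = (9 + 4·13 + 23)/6 = 84/6 = 14; σ²_G = ((23−9)/6)² = 5.444
te_H = (2 + 4·4 + 12)/6 = 30/6 = 5; σ²_H = ((12−2)/6)² = 2.778
te_I = (2 + 4·8 + 14)/6 = 48/6 = 8; σ²_I = ((14−2)/6)² = 4.000

Forward pass:
ES_A = 0; EF_A = 13
ES_B = 0; EF_B = 3
ES_C = 3; EF_C = 3+10 = 13
ES_D = max(EF_A=13, EF_B=3) = 13; EF_D = 13+6 = 19
ES_E = max(EF_A=13, EF_B=3) = 13; EF_E = 13+10 = 23
ES_F = 13; EF_F = 13+13 = 26
ES_G = 3; EF_G = 3+14 = 17
ES_H = 23; EF_H = 23+5 = 28
ES_I = max(EF_C=13, EF_D=19, EF_F=26, EF_G=17, EF_H=28) = 28; EF_I = 28+8 = 36
Expected project duration μ = 36 hours. Critical path: A → E → H → I.

Variance along critical path = 4.000 + 0.111 + 2.778 + 4.000 = 10.889; σ = 3.300 hours.
D = μ + z·σ = 36 + 2.326·3.300 = 43.7 hours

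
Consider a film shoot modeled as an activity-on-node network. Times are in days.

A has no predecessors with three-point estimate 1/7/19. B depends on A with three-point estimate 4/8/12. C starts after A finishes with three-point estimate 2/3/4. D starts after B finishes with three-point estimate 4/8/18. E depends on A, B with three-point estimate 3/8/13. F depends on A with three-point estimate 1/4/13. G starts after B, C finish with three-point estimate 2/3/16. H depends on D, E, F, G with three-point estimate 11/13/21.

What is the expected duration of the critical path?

te_A = (1 + 4·7 + 19)/6 = 48/6 = 8
te_B = (4 + 4·8 + 12)/6 = 48/6 = 8
te_C = (2 + 4·3 + 4)/6 = 18/6 = 3
te_D = (4 + 4·8 + 18)/6 = 54/6 = 9
te_E = (3 + 4·8 + 13)/6 = 48/6 = 8
te_F = (1 + 4·4 + 13)/6 = 30/6 = 5
te_G = (2 + 4·3 + 16)/6 = 30/6 = 5
te_H = (11 + 4·13 + 21)/6 = 84/6 = 14

Forward pass:
ES_A = 0; EF_A = 8
ES_B = 8; EF_B = 8+8 = 16
ES_C = 8; EF_C = 8+3 = 11
ES_D = 16; EF_D = 16+9 = 25
ES_E = max(EF_A=8, EF_B=16) = 16; EF_E = 16+8 = 24
ES_F = 8; EF_F = 8+5 = 13
ES_G = max(EF_B=16, EF_C=11) = 16; EF_G = 16+5 = 21
ES_H = max(EF_D=25, EF_E=24, EF_F=13, EF_G=21) = 25; EF_H = 25+14 = 39
Expected project duration μ = 39 days. Critical path: A → B → D → H.

39 days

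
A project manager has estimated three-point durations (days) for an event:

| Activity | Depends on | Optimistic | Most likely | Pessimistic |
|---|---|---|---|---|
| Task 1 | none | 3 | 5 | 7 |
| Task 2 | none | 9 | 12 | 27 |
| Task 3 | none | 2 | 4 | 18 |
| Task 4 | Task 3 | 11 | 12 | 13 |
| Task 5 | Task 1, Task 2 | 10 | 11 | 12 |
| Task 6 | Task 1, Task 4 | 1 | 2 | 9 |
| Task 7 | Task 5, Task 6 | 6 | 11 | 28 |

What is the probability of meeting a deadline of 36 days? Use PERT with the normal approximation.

0.337

te_Task 1 = (3 + 4·5 + 7)/6 = 30/6 = 5; σ²_Task 1 = ((7−3)/6)² = 0.444
te_Task 2 = (9 + 4·12 + 27)/6 = 84/6 = 14; σ²_Task 2 = ((27−9)/6)² = 9.000
te_Task 3 = (2 + 4·4 + 18)/6 = 36/6 = 6; σ²_Task 3 = ((18−2)/6)² = 7.111
te_Task 4 = (11 + 4·12 + 13)/6 = 72/6 = 12; σ²_Task 4 = ((13−11)/6)² = 0.111
te_Task 5 = (10 + 4·11 + 12)/6 = 66/6 = 11; σ²_Task 5 = ((12−10)/6)² = 0.111
te_Task 6 = (1 + 4·2 + 9)/6 = 18/6 = 3; σ²_Task 6 = ((9−1)/6)² = 1.778
te_Task 7 = (6 + 4·11 + 28)/6 = 78/6 = 13; σ²_Task 7 = ((28−6)/6)² = 13.444

Forward pass:
ES_Task 1 = 0; EF_Task 1 = 5
ES_Task 2 = 0; EF_Task 2 = 14
ES_Task 3 = 0; EF_Task 3 = 6
ES_Task 4 = 6; EF_Task 4 = 6+12 = 18
ES_Task 5 = max(EF_Task 1=5, EF_Task 2=14) = 14; EF_Task 5 = 14+11 = 25
ES_Task 6 = max(EF_Task 1=5, EF_Task 4=18) = 18; EF_Task 6 = 18+3 = 21
ES_Task 7 = max(EF_Task 5=25, EF_Task 6=21) = 25; EF_Task 7 = 25+13 = 38
Expected project duration μ = 38 days. Critical path: Task 2 → Task 5 → Task 7.

Variance along critical path = 9.000 + 0.111 + 13.444 = 22.556; σ = √22.556 = 4.749 days.
Z = (36 − 38) / 4.749 = -0.421
P(T ≤ 36) = Φ(-0.421) ≈ 0.337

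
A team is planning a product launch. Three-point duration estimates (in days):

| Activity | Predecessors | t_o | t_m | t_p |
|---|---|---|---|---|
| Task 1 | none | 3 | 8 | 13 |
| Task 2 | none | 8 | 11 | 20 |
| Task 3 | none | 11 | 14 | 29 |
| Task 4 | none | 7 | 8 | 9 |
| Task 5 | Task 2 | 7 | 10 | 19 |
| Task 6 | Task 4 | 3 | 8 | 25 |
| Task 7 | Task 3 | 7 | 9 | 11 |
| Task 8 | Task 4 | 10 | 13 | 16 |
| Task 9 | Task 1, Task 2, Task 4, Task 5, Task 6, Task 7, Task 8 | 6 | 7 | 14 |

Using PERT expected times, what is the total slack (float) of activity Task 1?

te_Task 1 = (3 + 4·8 + 13)/6 = 48/6 = 8
te_Task 2 = (8 + 4·11 + 20)/6 = 72/6 = 12
te_Task 3 = (11 + 4·14 + 29)/6 = 96/6 = 16
te_Task 4 = (7 + 4·8 + 9)/6 = 48/6 = 8
te_Task 5 = (7 + 4·10 + 19)/6 = 66/6 = 11
te_Task 6 = (3 + 4·8 + 25)/6 = 60/6 = 10
te_Task 7 = (7 + 4·9 + 11)/6 = 54/6 = 9
te_Task 8 = (10 + 4·13 + 16)/6 = 78/6 = 13
te_Task 9 = (6 + 4·7 + 14)/6 = 48/6 = 8

Forward pass:
ES_Task 1 = 0; EF_Task 1 = 8
ES_Task 2 = 0; EF_Task 2 = 12
ES_Task 3 = 0; EF_Task 3 = 16
ES_Task 4 = 0; EF_Task 4 = 8
ES_Task 5 = 12; EF_Task 5 = 12+11 = 23
ES_Task 6 = 8; EF_Task 6 = 8+10 = 18
ES_Task 7 = 16; EF_Task 7 = 16+9 = 25
ES_Task 8 = 8; EF_Task 8 = 8+13 = 21
ES_Task 9 = max(EF_Task 1=8, EF_Task 2=12, EF_Task 4=8, EF_Task 5=23, EF_Task 6=18, EF_Task 7=25, EF_Task 8=21) = 25; EF_Task 9 = 25+8 = 33
Expected project duration μ = 33 days. Critical path: Task 3 → Task 7 → Task 9.

Backward pass:
LF_Task 9 = 33; LS_Task 9 = 33−8 = 25
LF_Task 8 = LS_Task 9 = 25; LS_Task 8 = 25−13 = 12
LF_Task 7 = LS_Task 9 = 25; LS_Task 7 = 25−9 = 16
LF_Task 6 = LS_Task 9 = 25; LS_Task 6 = 25−10 = 15
LF_Task 5 = LS_Task 9 = 25; LS_Task 5 = 25−11 = 14
LF_Task 4 = min(LS_Task 6=15, LS_Task 8=12, LS_Task 9=25) = 12; LS_Task 4 = 12−8 = 4
LF_Task 3 = LS_Task 7 = 16; LS_Task 3 = 16−16 = 0
LF_Task 2 = min(LS_Task 5=14, LS_Task 9=25) = 14; LS_Task 2 = 14−12 = 2
LF_Task 1 = LS_Task 9 = 25; LS_Task 1 = 25−8 = 17
Slack_Task 1 = LS_Task 1 − ES_Task 1 = 17 − 0 = 17

17 days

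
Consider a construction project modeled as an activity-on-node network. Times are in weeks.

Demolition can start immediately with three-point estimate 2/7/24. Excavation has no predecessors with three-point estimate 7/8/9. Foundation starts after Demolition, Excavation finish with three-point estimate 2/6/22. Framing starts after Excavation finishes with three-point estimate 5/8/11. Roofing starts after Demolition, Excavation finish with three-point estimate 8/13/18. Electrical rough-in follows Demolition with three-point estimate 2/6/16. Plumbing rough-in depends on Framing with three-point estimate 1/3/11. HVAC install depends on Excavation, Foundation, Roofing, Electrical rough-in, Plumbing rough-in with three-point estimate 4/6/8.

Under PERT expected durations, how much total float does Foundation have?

5 weeks

te_Demolition = (2 + 4·7 + 24)/6 = 54/6 = 9
te_Excavation = (7 + 4·8 + 9)/6 = 48/6 = 8
te_Foundation = (2 + 4·6 + 22)/6 = 48/6 = 8
te_Framing = (5 + 4·8 + 11)/6 = 48/6 = 8
te_Roofing = (8 + 4·13 + 18)/6 = 78/6 = 13
te_Electrical rough-in = (2 + 4·6 + 16)/6 = 42/6 = 7
te_Plumbing rough-in = (1 + 4·3 + 11)/6 = 24/6 = 4
te_HVAC install = (4 + 4·6 + 8)/6 = 36/6 = 6

Forward pass:
ES_Demolition = 0; EF_Demolition = 9
ES_Excavation = 0; EF_Excavation = 8
ES_Foundation = max(EF_Demolition=9, EF_Excavation=8) = 9; EF_Foundation = 9+8 = 17
ES_Framing = 8; EF_Framing = 8+8 = 16
ES_Roofing = max(EF_Demolition=9, EF_Excavation=8) = 9; EF_Roofing = 9+13 = 22
ES_Electrical rough-in = 9; EF_Electrical rough-in = 9+7 = 16
ES_Plumbing rough-in = 16; EF_Plumbing rough-in = 16+4 = 20
ES_HVAC install = max(EF_Excavation=8, EF_Foundation=17, EF_Roofing=22, EF_Electrical rough-in=16, EF_Plumbing rough-in=20) = 22; EF_HVAC install = 22+6 = 28
Expected project duration μ = 28 weeks. Critical path: Demolition → Roofing → HVAC install.

Backward pass:
LF_HVAC install = 28; LS_HVAC install = 28−6 = 22
LF_Plumbing rough-in = LS_HVAC install = 22; LS_Plumbing rough-in = 22−4 = 18
LF_Electrical rough-in = LS_HVAC install = 22; LS_Electrical rough-in = 22−7 = 15
LF_Roofing = LS_HVAC install = 22; LS_Roofing = 22−13 = 9
LF_Framing = LS_Plumbing rough-in = 18; LS_Framing = 18−8 = 10
LF_Foundation = LS_HVAC install = 22; LS_Foundation = 22−8 = 14
LF_Excavation = min(LS_Foundation=14, LS_Framing=10, LS_Roofing=9, LS_HVAC install=22) = 9; LS_Excavation = 9−8 = 1
LF_Demolition = min(LS_Foundation=14, LS_Roofing=9, LS_Electrical rough-in=15) = 9; LS_Demolition = 9−9 = 0
Slack_Foundation = LS_Foundation − ES_Foundation = 14 − 9 = 5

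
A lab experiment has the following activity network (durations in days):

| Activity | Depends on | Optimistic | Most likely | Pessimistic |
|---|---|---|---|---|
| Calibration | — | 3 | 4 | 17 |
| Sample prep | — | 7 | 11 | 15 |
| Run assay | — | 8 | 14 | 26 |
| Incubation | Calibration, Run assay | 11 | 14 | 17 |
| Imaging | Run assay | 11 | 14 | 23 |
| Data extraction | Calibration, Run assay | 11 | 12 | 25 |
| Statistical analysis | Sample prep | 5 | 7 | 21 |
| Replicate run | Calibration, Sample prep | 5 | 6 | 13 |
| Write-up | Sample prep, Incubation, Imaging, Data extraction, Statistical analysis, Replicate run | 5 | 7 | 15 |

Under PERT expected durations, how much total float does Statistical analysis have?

10 days

te_Calibration = (3 + 4·4 + 17)/6 = 36/6 = 6
te_Sample prep = (7 + 4·11 + 15)/6 = 66/6 = 11
te_Run assay = (8 + 4·14 + 26)/6 = 90/6 = 15
te_Incubation = (11 + 4·14 + 17)/6 = 84/6 = 14
te_Imaging = (11 + 4·14 + 23)/6 = 90/6 = 15
te_Data extraction = (11 + 4·12 + 25)/6 = 84/6 = 14
te_Statistical analysis = (5 + 4·7 + 21)/6 = 54/6 = 9
te_Replicate run = (5 + 4·6 + 13)/6 = 42/6 = 7
te_Write-up = (5 + 4·7 + 15)/6 = 48/6 = 8

Forward pass:
ES_Calibration = 0; EF_Calibration = 6
ES_Sample prep = 0; EF_Sample prep = 11
ES_Run assay = 0; EF_Run assay = 15
ES_Incubation = max(EF_Calibration=6, EF_Run assay=15) = 15; EF_Incubation = 15+14 = 29
ES_Imaging = 15; EF_Imaging = 15+15 = 30
ES_Data extraction = max(EF_Calibration=6, EF_Run assay=15) = 15; EF_Data extraction = 15+14 = 29
ES_Statistical analysis = 11; EF_Statistical analysis = 11+9 = 20
ES_Replicate run = max(EF_Calibration=6, EF_Sample prep=11) = 11; EF_Replicate run = 11+7 = 18
ES_Write-up = max(EF_Sample prep=11, EF_Incubation=29, EF_Imaging=30, EF_Data extraction=29, EF_Statistical analysis=20, EF_Replicate run=18) = 30; EF_Write-up = 30+8 = 38
Expected project duration μ = 38 days. Critical path: Run assay → Imaging → Write-up.

Backward pass:
LF_Write-up = 38; LS_Write-up = 38−8 = 30
LF_Replicate run = LS_Write-up = 30; LS_Replicate run = 30−7 = 23
LF_Statistical analysis = LS_Write-up = 30; LS_Statistical analysis = 30−9 = 21
LF_Data extraction = LS_Write-up = 30; LS_Data extraction = 30−14 = 16
LF_Imaging = LS_Write-up = 30; LS_Imaging = 30−15 = 15
LF_Incubation = LS_Write-up = 30; LS_Incubation = 30−14 = 16
LF_Run assay = min(LS_Incubation=16, LS_Imaging=15, LS_Data extraction=16) = 15; LS_Run assay = 15−15 = 0
LF_Sample prep = min(LS_Statistical analysis=21, LS_Replicate run=23, LS_Write-up=30) = 21; LS_Sample prep = 21−11 = 10
LF_Calibration = min(LS_Incubation=16, LS_Data extraction=16, LS_Replicate run=23) = 16; LS_Calibration = 16−6 = 10
Slack_Statistical analysis = LS_Statistical analysis − ES_Statistical analysis = 21 − 11 = 10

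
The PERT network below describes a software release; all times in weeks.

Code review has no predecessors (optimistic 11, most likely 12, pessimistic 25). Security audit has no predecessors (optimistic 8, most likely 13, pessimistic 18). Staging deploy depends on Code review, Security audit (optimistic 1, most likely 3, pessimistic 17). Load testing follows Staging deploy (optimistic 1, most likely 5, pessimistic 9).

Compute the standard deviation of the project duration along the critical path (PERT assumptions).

3.79 weeks

te_Code review = (11 + 4·12 + 25)/6 = 84/6 = 14; σ²_Code review = ((25−11)/6)² = 5.444
te_Security audit = (8 + 4·13 + 18)/6 = 78/6 = 13; σ²_Security audit = ((18−8)/6)² = 2.778
te_Staging deploy = (1 + 4·3 + 17)/6 = 30/6 = 5; σ²_Staging deploy = ((17−1)/6)² = 7.111
te_Load testing = (1 + 4·5 + 9)/6 = 30/6 = 5; σ²_Load testing = ((9−1)/6)² = 1.778

Forward pass:
ES_Code review = 0; EF_Code review = 14
ES_Security audit = 0; EF_Security audit = 13
ES_Staging deploy = max(EF_Code review=14, EF_Security audit=13) = 14; EF_Staging deploy = 14+5 = 19
ES_Load testing = 19; EF_Load testing = 19+5 = 24
Expected project duration μ = 24 weeks. Critical path: Code review → Staging deploy → Load testing.

Variance along critical path = 5.444 + 7.111 + 1.778 = 14.333
σ = √14.333 = 3.786 weeks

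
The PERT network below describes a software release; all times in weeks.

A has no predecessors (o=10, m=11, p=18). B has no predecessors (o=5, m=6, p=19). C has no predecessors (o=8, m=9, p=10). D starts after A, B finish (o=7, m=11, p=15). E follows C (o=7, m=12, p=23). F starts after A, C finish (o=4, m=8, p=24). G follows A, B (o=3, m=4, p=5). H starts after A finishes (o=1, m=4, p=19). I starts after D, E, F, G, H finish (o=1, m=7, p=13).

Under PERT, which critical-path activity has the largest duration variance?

te_A = (10 + 4·11 + 18)/6 = 72/6 = 12; σ²_A = ((18−10)/6)² = 1.778
te_B = (5 + 4·6 + 19)/6 = 48/6 = 8; σ²_B = ((19−5)/6)² = 5.444
te_C = (8 + 4·9 + 10)/6 = 54/6 = 9; σ²_C = ((10−8)/6)² = 0.111
te_D = (7 + 4·11 + 15)/6 = 66/6 = 11; σ²_D = ((15−7)/6)² = 1.778
te_E = (7 + 4·12 + 23)/6 = 78/6 = 13; σ²_E = ((23−7)/6)² = 7.111
te_F = (4 + 4·8 + 24)/6 = 60/6 = 10; σ²_F = ((24−4)/6)² = 11.111
te_G = (3 + 4·4 + 5)/6 = 24/6 = 4; σ²_G = ((5−3)/6)² = 0.111
te_H = (1 + 4·4 + 19)/6 = 36/6 = 6; σ²_H = ((19−1)/6)² = 9.000
te_I = (1 + 4·7 + 13)/6 = 42/6 = 7; σ²_I = ((13−1)/6)² = 4.000

Forward pass:
ES_A = 0; EF_A = 12
ES_B = 0; EF_B = 8
ES_C = 0; EF_C = 9
ES_D = max(EF_A=12, EF_B=8) = 12; EF_D = 12+11 = 23
ES_E = 9; EF_E = 9+13 = 22
ES_F = max(EF_A=12, EF_C=9) = 12; EF_F = 12+10 = 22
ES_G = max(EF_A=12, EF_B=8) = 12; EF_G = 12+4 = 16
ES_H = 12; EF_H = 12+6 = 18
ES_I = max(EF_D=23, EF_E=22, EF_F=22, EF_G=16, EF_H=18) = 23; EF_I = 23+7 = 30
Expected project duration μ = 30 weeks. Critical path: A → D → I.

Variances on critical path: σ²_A=1.778, σ²_D=1.778, σ²_I=4.000.
Largest is σ²_I = 4.000.

I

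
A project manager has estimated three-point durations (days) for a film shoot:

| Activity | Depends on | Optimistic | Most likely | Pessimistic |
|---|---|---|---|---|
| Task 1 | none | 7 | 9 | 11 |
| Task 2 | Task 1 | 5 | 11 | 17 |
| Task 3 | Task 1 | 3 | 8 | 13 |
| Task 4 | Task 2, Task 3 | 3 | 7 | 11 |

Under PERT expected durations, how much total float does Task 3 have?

te_Task 1 = (7 + 4·9 + 11)/6 = 54/6 = 9
te_Task 2 = (5 + 4·11 + 17)/6 = 66/6 = 11
te_Task 3 = (3 + 4·8 + 13)/6 = 48/6 = 8
te_Task 4 = (3 + 4·7 + 11)/6 = 42/6 = 7

Forward pass:
ES_Task 1 = 0; EF_Task 1 = 9
ES_Task 2 = 9; EF_Task 2 = 9+11 = 20
ES_Task 3 = 9; EF_Task 3 = 9+8 = 17
ES_Task 4 = max(EF_Task 2=20, EF_Task 3=17) = 20; EF_Task 4 = 20+7 = 27
Expected project duration μ = 27 days. Critical path: Task 1 → Task 2 → Task 4.

Backward pass:
LF_Task 4 = 27; LS_Task 4 = 27−7 = 20
LF_Task 3 = LS_Task 4 = 20; LS_Task 3 = 20−8 = 12
LF_Task 2 = LS_Task 4 = 20; LS_Task 2 = 20−11 = 9
LF_Task 1 = min(LS_Task 2=9, LS_Task 3=12) = 9; LS_Task 1 = 9−9 = 0
Slack_Task 3 = LS_Task 3 − ES_Task 3 = 12 − 9 = 3

3 days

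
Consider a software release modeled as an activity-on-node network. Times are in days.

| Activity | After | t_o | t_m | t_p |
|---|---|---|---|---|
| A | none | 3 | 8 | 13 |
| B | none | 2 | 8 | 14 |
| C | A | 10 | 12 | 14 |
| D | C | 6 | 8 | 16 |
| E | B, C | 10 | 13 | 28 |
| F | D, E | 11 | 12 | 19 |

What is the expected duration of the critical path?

te_A = (3 + 4·8 + 13)/6 = 48/6 = 8
te_B = (2 + 4·8 + 14)/6 = 48/6 = 8
te_C = (10 + 4·12 + 14)/6 = 72/6 = 12
te_D = (6 + 4·8 + 16)/6 = 54/6 = 9
te_E = (10 + 4·13 + 28)/6 = 90/6 = 15
te_F = (11 + 4·12 + 19)/6 = 78/6 = 13

Forward pass:
ES_A = 0; EF_A = 8
ES_B = 0; EF_B = 8
ES_C = 8; EF_C = 8+12 = 20
ES_D = 20; EF_D = 20+9 = 29
ES_E = max(EF_B=8, EF_C=20) = 20; EF_E = 20+15 = 35
ES_F = max(EF_D=29, EF_E=35) = 35; EF_F = 35+13 = 48
Expected project duration μ = 48 days. Critical path: A → C → E → F.

48 days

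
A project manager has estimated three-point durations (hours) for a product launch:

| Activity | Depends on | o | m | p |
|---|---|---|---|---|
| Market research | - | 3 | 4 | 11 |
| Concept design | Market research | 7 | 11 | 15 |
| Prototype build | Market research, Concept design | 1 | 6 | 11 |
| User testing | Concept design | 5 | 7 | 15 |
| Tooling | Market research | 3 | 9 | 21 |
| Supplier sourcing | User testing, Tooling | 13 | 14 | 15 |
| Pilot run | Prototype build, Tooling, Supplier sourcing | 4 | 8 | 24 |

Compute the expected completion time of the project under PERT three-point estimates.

te_Market research = (3 + 4·4 + 11)/6 = 30/6 = 5
te_Concept design = (7 + 4·11 + 15)/6 = 66/6 = 11
te_Prototype build = (1 + 4·6 + 11)/6 = 36/6 = 6
te_User testing = (5 + 4·7 + 15)/6 = 48/6 = 8
te_Tooling = (3 + 4·9 + 21)/6 = 60/6 = 10
te_Supplier sourcing = (13 + 4·14 + 15)/6 = 84/6 = 14
te_Pilot run = (4 + 4·8 + 24)/6 = 60/6 = 10

Forward pass:
ES_Market research = 0; EF_Market research = 5
ES_Concept design = 5; EF_Concept design = 5+11 = 16
ES_Prototype build = max(EF_Market research=5, EF_Concept design=16) = 16; EF_Prototype build = 16+6 = 22
ES_User testing = 16; EF_User testing = 16+8 = 24
ES_Tooling = 5; EF_Tooling = 5+10 = 15
ES_Supplier sourcing = max(EF_User testing=24, EF_Tooling=15) = 24; EF_Supplier sourcing = 24+14 = 38
ES_Pilot run = max(EF_Prototype build=22, EF_Tooling=15, EF_Supplier sourcing=38) = 38; EF_Pilot run = 38+10 = 48
Expected project duration μ = 48 hours. Critical path: Market research → Concept design → User testing → Supplier sourcing → Pilot run.

48 hours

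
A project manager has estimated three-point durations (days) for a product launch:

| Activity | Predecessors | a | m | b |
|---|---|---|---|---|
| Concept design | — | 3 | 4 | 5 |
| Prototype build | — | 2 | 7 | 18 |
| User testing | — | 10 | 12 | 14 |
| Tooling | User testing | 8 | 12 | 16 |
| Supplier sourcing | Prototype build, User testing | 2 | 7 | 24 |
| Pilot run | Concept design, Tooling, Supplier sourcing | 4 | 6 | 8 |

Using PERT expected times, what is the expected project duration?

te_Concept design = (3 + 4·4 + 5)/6 = 24/6 = 4
te_Prototype build = (2 + 4·7 + 18)/6 = 48/6 = 8
te_User testing = (10 + 4·12 + 14)/6 = 72/6 = 12
te_Tooling = (8 + 4·12 + 16)/6 = 72/6 = 12
te_Supplier sourcing = (2 + 4·7 + 24)/6 = 54/6 = 9
te_Pilot run = (4 + 4·6 + 8)/6 = 36/6 = 6

Forward pass:
ES_Concept design = 0; EF_Concept design = 4
ES_Prototype build = 0; EF_Prototype build = 8
ES_User testing = 0; EF_User testing = 12
ES_Tooling = 12; EF_Tooling = 12+12 = 24
ES_Supplier sourcing = max(EF_Prototype build=8, EF_User testing=12) = 12; EF_Supplier sourcing = 12+9 = 21
ES_Pilot run = max(EF_Concept design=4, EF_Tooling=24, EF_Supplier sourcing=21) = 24; EF_Pilot run = 24+6 = 30
Expected project duration μ = 30 days. Critical path: User testing → Tooling → Pilot run.

30 days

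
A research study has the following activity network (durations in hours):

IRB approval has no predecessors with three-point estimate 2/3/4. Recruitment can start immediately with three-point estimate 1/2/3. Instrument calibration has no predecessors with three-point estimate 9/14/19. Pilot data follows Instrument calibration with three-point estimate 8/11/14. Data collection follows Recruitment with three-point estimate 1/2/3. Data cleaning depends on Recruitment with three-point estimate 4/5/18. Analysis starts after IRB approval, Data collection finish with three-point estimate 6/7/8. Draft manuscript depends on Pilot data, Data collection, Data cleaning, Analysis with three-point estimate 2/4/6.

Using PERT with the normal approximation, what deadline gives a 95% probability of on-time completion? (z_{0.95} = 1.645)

32.4 hours

te_IRB approval = (2 + 4·3 + 4)/6 = 18/6 = 3; σ²_IRB approval = ((4−2)/6)² = 0.111
te_Recruitment = (1 + 4·2 + 3)/6 = 12/6 = 2; σ²_Recruitment = ((3−1)/6)² = 0.111
te_Instrument calibration = (9 + 4·14 + 19)/6 = 84/6 = 14; σ²_Instrument calibration = ((19−9)/6)² = 2.778
te_Pilot data = (8 + 4·11 + 14)/6 = 66/6 = 11; σ²_Pilot data = ((14−8)/6)² = 1.000
te_Data collection = (1 + 4·2 + 3)/6 = 12/6 = 2; σ²_Data collection = ((3−1)/6)² = 0.111
te_Data cleaning = (4 + 4·5 + 18)/6 = 42/6 = 7; σ²_Data cleaning = ((18−4)/6)² = 5.444
te_Analysis = (6 + 4·7 + 8)/6 = 42/6 = 7; σ²_Analysis = ((8−6)/6)² = 0.111
te_Draft manuscript = (2 + 4·4 + 6)/6 = 24/6 = 4; σ²_Draft manuscript = ((6−2)/6)² = 0.444

Forward pass:
ES_IRB approval = 0; EF_IRB approval = 3
ES_Recruitment = 0; EF_Recruitment = 2
ES_Instrument calibration = 0; EF_Instrument calibration = 14
ES_Pilot data = 14; EF_Pilot data = 14+11 = 25
ES_Data collection = 2; EF_Data collection = 2+2 = 4
ES_Data cleaning = 2; EF_Data cleaning = 2+7 = 9
ES_Analysis = max(EF_IRB approval=3, EF_Data collection=4) = 4; EF_Analysis = 4+7 = 11
ES_Draft manuscript = max(EF_Pilot data=25, EF_Data collection=4, EF_Data cleaning=9, EF_Analysis=11) = 25; EF_Draft manuscript = 25+4 = 29
Expected project duration μ = 29 hours. Critical path: Instrument calibration → Pilot data → Draft manuscript.

Variance along critical path = 2.778 + 1.000 + 0.444 = 4.222; σ = 2.055 hours.
D = μ + z·σ = 29 + 1.645·2.055 = 32.4 hours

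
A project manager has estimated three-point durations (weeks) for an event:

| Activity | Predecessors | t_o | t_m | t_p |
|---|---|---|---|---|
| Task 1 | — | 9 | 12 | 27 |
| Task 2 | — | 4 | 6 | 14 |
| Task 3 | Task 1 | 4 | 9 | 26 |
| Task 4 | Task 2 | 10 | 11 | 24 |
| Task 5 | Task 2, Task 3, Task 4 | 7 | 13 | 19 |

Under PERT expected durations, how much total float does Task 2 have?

te_Task 1 = (9 + 4·12 + 27)/6 = 84/6 = 14
te_Task 2 = (4 + 4·6 + 14)/6 = 42/6 = 7
te_Task 3 = (4 + 4·9 + 26)/6 = 66/6 = 11
te_Task 4 = (10 + 4·11 + 24)/6 = 78/6 = 13
te_Task 5 = (7 + 4·13 + 19)/6 = 78/6 = 13

Forward pass:
ES_Task 1 = 0; EF_Task 1 = 14
ES_Task 2 = 0; EF_Task 2 = 7
ES_Task 3 = 14; EF_Task 3 = 14+11 = 25
ES_Task 4 = 7; EF_Task 4 = 7+13 = 20
ES_Task 5 = max(EF_Task 2=7, EF_Task 3=25, EF_Task 4=20) = 25; EF_Task 5 = 25+13 = 38
Expected project duration μ = 38 weeks. Critical path: Task 1 → Task 3 → Task 5.

Backward pass:
LF_Task 5 = 38; LS_Task 5 = 38−13 = 25
LF_Task 4 = LS_Task 5 = 25; LS_Task 4 = 25−13 = 12
LF_Task 3 = LS_Task 5 = 25; LS_Task 3 = 25−11 = 14
LF_Task 2 = min(LS_Task 4=12, LS_Task 5=25) = 12; LS_Task 2 = 12−7 = 5
LF_Task 1 = LS_Task 3 = 14; LS_Task 1 = 14−14 = 0
Slack_Task 2 = LS_Task 2 − ES_Task 2 = 5 − 0 = 5

5 weeks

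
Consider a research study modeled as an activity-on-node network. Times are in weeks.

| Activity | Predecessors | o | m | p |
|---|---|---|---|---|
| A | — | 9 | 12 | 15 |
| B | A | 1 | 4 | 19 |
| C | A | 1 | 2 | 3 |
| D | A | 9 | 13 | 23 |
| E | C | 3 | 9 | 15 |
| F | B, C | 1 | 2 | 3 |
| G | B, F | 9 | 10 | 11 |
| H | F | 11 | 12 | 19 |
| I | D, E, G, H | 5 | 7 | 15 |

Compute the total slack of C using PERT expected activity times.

te_A = (9 + 4·12 + 15)/6 = 72/6 = 12
te_B = (1 + 4·4 + 19)/6 = 36/6 = 6
te_C = (1 + 4·2 + 3)/6 = 12/6 = 2
te_D = (9 + 4·13 + 23)/6 = 84/6 = 14
te_E = (3 + 4·9 + 15)/6 = 54/6 = 9
te_F = (1 + 4·2 + 3)/6 = 12/6 = 2
te_G = (9 + 4·10 + 11)/6 = 60/6 = 10
te_H = (11 + 4·12 + 19)/6 = 78/6 = 13
te_I = (5 + 4·7 + 15)/6 = 48/6 = 8

Forward pass:
ES_A = 0; EF_A = 12
ES_B = 12; EF_B = 12+6 = 18
ES_C = 12; EF_C = 12+2 = 14
ES_D = 12; EF_D = 12+14 = 26
ES_E = 14; EF_E = 14+9 = 23
ES_F = max(EF_B=18, EF_C=14) = 18; EF_F = 18+2 = 20
ES_G = max(EF_B=18, EF_F=20) = 20; EF_G = 20+10 = 30
ES_H = 20; EF_H = 20+13 = 33
ES_I = max(EF_D=26, EF_E=23, EF_G=30, EF_H=33) = 33; EF_I = 33+8 = 41
Expected project duration μ = 41 weeks. Critical path: A → B → F → H → I.

Backward pass:
LF_I = 41; LS_I = 41−8 = 33
LF_H = LS_I = 33; LS_H = 33−13 = 20
LF_G = LS_I = 33; LS_G = 33−10 = 23
LF_F = min(LS_G=23, LS_H=20) = 20; LS_F = 20−2 = 18
LF_E = LS_I = 33; LS_E = 33−9 = 24
LF_D = LS_I = 33; LS_D = 33−14 = 19
LF_C = min(LS_E=24, LS_F=18) = 18; LS_C = 18−2 = 16
LF_B = min(LS_F=18, LS_G=23) = 18; LS_B = 18−6 = 12
LF_A = min(LS_B=12, LS_C=16, LS_D=19) = 12; LS_A = 12−12 = 0
Slack_C = LS_C − ES_C = 16 − 12 = 4

4 weeks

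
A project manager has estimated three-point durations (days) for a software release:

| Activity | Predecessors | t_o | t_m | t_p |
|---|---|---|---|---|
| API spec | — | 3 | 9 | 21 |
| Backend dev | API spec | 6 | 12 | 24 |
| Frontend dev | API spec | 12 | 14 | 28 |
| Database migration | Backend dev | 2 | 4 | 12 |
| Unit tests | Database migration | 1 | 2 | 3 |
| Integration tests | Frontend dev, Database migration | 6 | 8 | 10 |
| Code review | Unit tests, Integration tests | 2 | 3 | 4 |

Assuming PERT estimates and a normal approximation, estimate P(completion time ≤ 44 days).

te_API spec = (3 + 4·9 + 21)/6 = 60/6 = 10; σ²_API spec = ((21−3)/6)² = 9.000
te_Backend dev = (6 + 4·12 + 24)/6 = 78/6 = 13; σ²_Backend dev = ((24−6)/6)² = 9.000
te_Frontend dev = (12 + 4·14 + 28)/6 = 96/6 = 16; σ²_Frontend dev = ((28−12)/6)² = 7.111
te_Database migration = (2 + 4·4 + 12)/6 = 30/6 = 5; σ²_Database migration = ((12−2)/6)² = 2.778
te_Unit tests = (1 + 4·2 + 3)/6 = 12/6 = 2; σ²_Unit tests = ((3−1)/6)² = 0.111
te_Integration tests = (6 + 4·8 + 10)/6 = 48/6 = 8; σ²_Integration tests = ((10−6)/6)² = 0.444
te_Code review = (2 + 4·3 + 4)/6 = 18/6 = 3; σ²_Code review = ((4−2)/6)² = 0.111

Forward pass:
ES_API spec = 0; EF_API spec = 10
ES_Backend dev = 10; EF_Backend dev = 10+13 = 23
ES_Frontend dev = 10; EF_Frontend dev = 10+16 = 26
ES_Database migration = 23; EF_Database migration = 23+5 = 28
ES_Unit tests = 28; EF_Unit tests = 28+2 = 30
ES_Integration tests = max(EF_Frontend dev=26, EF_Database migration=28) = 28; EF_Integration tests = 28+8 = 36
ES_Code review = max(EF_Unit tests=30, EF_Integration tests=36) = 36; EF_Code review = 36+3 = 39
Expected project duration μ = 39 days. Critical path: API spec → Backend dev → Database migration → Integration tests → Code review.

Variance along critical path = 9.000 + 9.000 + 2.778 + 0.444 + 0.111 = 21.333; σ = √21.333 = 4.619 days.
Z = (44 − 39) / 4.619 = 1.083
P(T ≤ 44) = Φ(1.083) ≈ 0.860

0.860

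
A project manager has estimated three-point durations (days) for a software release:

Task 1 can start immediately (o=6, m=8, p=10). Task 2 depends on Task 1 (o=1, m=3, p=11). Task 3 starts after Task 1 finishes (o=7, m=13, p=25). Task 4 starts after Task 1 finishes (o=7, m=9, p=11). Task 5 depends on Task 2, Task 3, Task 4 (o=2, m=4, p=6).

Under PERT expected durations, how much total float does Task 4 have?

5 days

te_Task 1 = (6 + 4·8 + 10)/6 = 48/6 = 8
te_Task 2 = (1 + 4·3 + 11)/6 = 24/6 = 4
te_Task 3 = (7 + 4·13 + 25)/6 = 84/6 = 14
te_Task 4 = (7 + 4·9 + 11)/6 = 54/6 = 9
te_Task 5 = (2 + 4·4 + 6)/6 = 24/6 = 4

Forward pass:
ES_Task 1 = 0; EF_Task 1 = 8
ES_Task 2 = 8; EF_Task 2 = 8+4 = 12
ES_Task 3 = 8; EF_Task 3 = 8+14 = 22
ES_Task 4 = 8; EF_Task 4 = 8+9 = 17
ES_Task 5 = max(EF_Task 2=12, EF_Task 3=22, EF_Task 4=17) = 22; EF_Task 5 = 22+4 = 26
Expected project duration μ = 26 days. Critical path: Task 1 → Task 3 → Task 5.

Backward pass:
LF_Task 5 = 26; LS_Task 5 = 26−4 = 22
LF_Task 4 = LS_Task 5 = 22; LS_Task 4 = 22−9 = 13
LF_Task 3 = LS_Task 5 = 22; LS_Task 3 = 22−14 = 8
LF_Task 2 = LS_Task 5 = 22; LS_Task 2 = 22−4 = 18
LF_Task 1 = min(LS_Task 2=18, LS_Task 3=8, LS_Task 4=13) = 8; LS_Task 1 = 8−8 = 0
Slack_Task 4 = LS_Task 4 − ES_Task 4 = 13 − 8 = 5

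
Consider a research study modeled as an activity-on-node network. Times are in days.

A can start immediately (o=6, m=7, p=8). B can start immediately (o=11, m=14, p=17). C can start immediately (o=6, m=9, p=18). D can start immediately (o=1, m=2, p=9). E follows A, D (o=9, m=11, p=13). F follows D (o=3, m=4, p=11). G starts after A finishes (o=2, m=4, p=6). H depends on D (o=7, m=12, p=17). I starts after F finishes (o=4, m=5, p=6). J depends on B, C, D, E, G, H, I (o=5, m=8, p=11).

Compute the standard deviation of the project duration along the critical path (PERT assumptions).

te_A = (6 + 4·7 + 8)/6 = 42/6 = 7; σ²_A = ((8−6)/6)² = 0.111
te_B = (11 + 4·14 + 17)/6 = 84/6 = 14; σ²_B = ((17−11)/6)² = 1.000
te_C = (6 + 4·9 + 18)/6 = 60/6 = 10; σ²_C = ((18−6)/6)² = 4.000
te_D = (1 + 4·2 + 9)/6 = 18/6 = 3; σ²_D = ((9−1)/6)² = 1.778
te_E = (9 + 4·11 + 13)/6 = 66/6 = 11; σ²_E = ((13−9)/6)² = 0.444
te_F = (3 + 4·4 + 11)/6 = 30/6 = 5; σ²_F = ((11−3)/6)² = 1.778
te_G = (2 + 4·4 + 6)/6 = 24/6 = 4; σ²_G = ((6−2)/6)² = 0.444
te_H = (7 + 4·12 + 17)/6 = 72/6 = 12; σ²_H = ((17−7)/6)² = 2.778
te_I = (4 + 4·5 + 6)/6 = 30/6 = 5; σ²_I = ((6−4)/6)² = 0.111
te_J = (5 + 4·8 + 11)/6 = 48/6 = 8; σ²_J = ((11−5)/6)² = 1.000

Forward pass:
ES_A = 0; EF_A = 7
ES_B = 0; EF_B = 14
ES_C = 0; EF_C = 10
ES_D = 0; EF_D = 3
ES_E = max(EF_A=7, EF_D=3) = 7; EF_E = 7+11 = 18
ES_F = 3; EF_F = 3+5 = 8
ES_G = 7; EF_G = 7+4 = 11
ES_H = 3; EF_H = 3+12 = 15
ES_I = 8; EF_I = 8+5 = 13
ES_J = max(EF_B=14, EF_C=10, EF_D=3, EF_E=18, EF_G=11, EF_H=15, EF_I=13) = 18; EF_J = 18+8 = 26
Expected project duration μ = 26 days. Critical path: A → E → J.

Variance along critical path = 0.111 + 0.444 + 1.000 = 1.556
σ = √1.556 = 1.247 days

1.25 days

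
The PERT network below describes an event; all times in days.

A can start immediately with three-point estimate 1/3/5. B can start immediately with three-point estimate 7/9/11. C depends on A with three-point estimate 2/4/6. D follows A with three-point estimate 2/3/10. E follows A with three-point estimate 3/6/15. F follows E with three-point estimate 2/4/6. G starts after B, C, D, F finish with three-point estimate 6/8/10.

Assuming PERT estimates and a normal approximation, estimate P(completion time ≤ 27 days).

te_A = (1 + 4·3 + 5)/6 = 18/6 = 3; σ²_A = ((5−1)/6)² = 0.444
te_B = (7 + 4·9 + 11)/6 = 54/6 = 9; σ²_B = ((11−7)/6)² = 0.444
te_C = (2 + 4·4 + 6)/6 = 24/6 = 4; σ²_C = ((6−2)/6)² = 0.444
te_D = (2 + 4·3 + 10)/6 = 24/6 = 4; σ²_D = ((10−2)/6)² = 1.778
te_E = (3 + 4·6 + 15)/6 = 42/6 = 7; σ²_E = ((15−3)/6)² = 4.000
te_F = (2 + 4·4 + 6)/6 = 24/6 = 4; σ²_F = ((6−2)/6)² = 0.444
te_G = (6 + 4·8 + 10)/6 = 48/6 = 8; σ²_G = ((10−6)/6)² = 0.444

Forward pass:
ES_A = 0; EF_A = 3
ES_B = 0; EF_B = 9
ES_C = 3; EF_C = 3+4 = 7
ES_D = 3; EF_D = 3+4 = 7
ES_E = 3; EF_E = 3+7 = 10
ES_F = 10; EF_F = 10+4 = 14
ES_G = max(EF_B=9, EF_C=7, EF_D=7, EF_F=14) = 14; EF_G = 14+8 = 22
Expected project duration μ = 22 days. Critical path: A → E → F → G.

Variance along critical path = 0.444 + 4.000 + 0.444 + 0.444 = 5.333; σ = √5.333 = 2.309 days.
Z = (27 − 22) / 2.309 = 2.165
P(T ≤ 27) = Φ(2.165) ≈ 0.985

0.985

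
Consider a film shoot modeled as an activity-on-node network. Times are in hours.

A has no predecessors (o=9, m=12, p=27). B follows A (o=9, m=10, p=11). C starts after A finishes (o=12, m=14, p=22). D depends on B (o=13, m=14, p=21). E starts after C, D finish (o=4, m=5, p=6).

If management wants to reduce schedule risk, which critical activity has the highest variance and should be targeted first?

A

te_A = (9 + 4·12 + 27)/6 = 84/6 = 14; σ²_A = ((27−9)/6)² = 9.000
te_B = (9 + 4·10 + 11)/6 = 60/6 = 10; σ²_B = ((11−9)/6)² = 0.111
te_C = (12 + 4·14 + 22)/6 = 90/6 = 15; σ²_C = ((22−12)/6)² = 2.778
te_D = (13 + 4·14 + 21)/6 = 90/6 = 15; σ²_D = ((21−13)/6)² = 1.778
te_E = (4 + 4·5 + 6)/6 = 30/6 = 5; σ²_E = ((6−4)/6)² = 0.111

Forward pass:
ES_A = 0; EF_A = 14
ES_B = 14; EF_B = 14+10 = 24
ES_C = 14; EF_C = 14+15 = 29
ES_D = 24; EF_D = 24+15 = 39
ES_E = max(EF_C=29, EF_D=39) = 39; EF_E = 39+5 = 44
Expected project duration μ = 44 hours. Critical path: A → B → D → E.

Variances on critical path: σ²_A=9.000, σ²_B=0.111, σ²_D=1.778, σ²_E=0.111.
Largest is σ²_A = 9.000.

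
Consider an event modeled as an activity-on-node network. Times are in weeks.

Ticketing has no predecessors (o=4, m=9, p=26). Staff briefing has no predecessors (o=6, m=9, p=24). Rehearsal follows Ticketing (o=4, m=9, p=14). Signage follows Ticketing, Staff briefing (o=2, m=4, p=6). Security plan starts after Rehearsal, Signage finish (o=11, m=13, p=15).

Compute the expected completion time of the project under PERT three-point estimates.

te_Ticketing = (4 + 4·9 + 26)/6 = 66/6 = 11
te_Staff briefing = (6 + 4·9 + 24)/6 = 66/6 = 11
te_Rehearsal = (4 + 4·9 + 14)/6 = 54/6 = 9
te_Signage = (2 + 4·4 + 6)/6 = 24/6 = 4
te_Security plan = (11 + 4·13 + 15)/6 = 78/6 = 13

Forward pass:
ES_Ticketing = 0; EF_Ticketing = 11
ES_Staff briefing = 0; EF_Staff briefing = 11
ES_Rehearsal = 11; EF_Rehearsal = 11+9 = 20
ES_Signage = max(EF_Ticketing=11, EF_Staff briefing=11) = 11; EF_Signage = 11+4 = 15
ES_Security plan = max(EF_Rehearsal=20, EF_Signage=15) = 20; EF_Security plan = 20+13 = 33
Expected project duration μ = 33 weeks. Critical path: Ticketing → Rehearsal → Security plan.

33 weeks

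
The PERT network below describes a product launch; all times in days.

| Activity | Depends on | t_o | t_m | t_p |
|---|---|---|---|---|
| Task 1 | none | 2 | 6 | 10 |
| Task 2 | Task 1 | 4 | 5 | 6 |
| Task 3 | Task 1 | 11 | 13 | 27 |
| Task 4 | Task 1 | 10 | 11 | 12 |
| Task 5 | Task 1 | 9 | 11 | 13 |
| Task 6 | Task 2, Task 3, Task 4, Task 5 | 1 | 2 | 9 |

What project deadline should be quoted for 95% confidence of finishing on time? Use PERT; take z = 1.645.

29.4 days

te_Task 1 = (2 + 4·6 + 10)/6 = 36/6 = 6; σ²_Task 1 = ((10−2)/6)² = 1.778
te_Task 2 = (4 + 4·5 + 6)/6 = 30/6 = 5; σ²_Task 2 = ((6−4)/6)² = 0.111
te_Task 3 = (11 + 4·13 + 27)/6 = 90/6 = 15; σ²_Task 3 = ((27−11)/6)² = 7.111
te_Task 4 = (10 + 4·11 + 12)/6 = 66/6 = 11; σ²_Task 4 = ((12−10)/6)² = 0.111
te_Task 5 = (9 + 4·11 + 13)/6 = 66/6 = 11; σ²_Task 5 = ((13−9)/6)² = 0.444
te_Task 6 = (1 + 4·2 + 9)/6 = 18/6 = 3; σ²_Task 6 = ((9−1)/6)² = 1.778

Forward pass:
ES_Task 1 = 0; EF_Task 1 = 6
ES_Task 2 = 6; EF_Task 2 = 6+5 = 11
ES_Task 3 = 6; EF_Task 3 = 6+15 = 21
ES_Task 4 = 6; EF_Task 4 = 6+11 = 17
ES_Task 5 = 6; EF_Task 5 = 6+11 = 17
ES_Task 6 = max(EF_Task 2=11, EF_Task 3=21, EF_Task 4=17, EF_Task 5=17) = 21; EF_Task 6 = 21+3 = 24
Expected project duration μ = 24 days. Critical path: Task 1 → Task 3 → Task 6.

Variance along critical path = 1.778 + 7.111 + 1.778 = 10.667; σ = 3.266 days.
D = μ + z·σ = 24 + 1.645·3.266 = 29.4 days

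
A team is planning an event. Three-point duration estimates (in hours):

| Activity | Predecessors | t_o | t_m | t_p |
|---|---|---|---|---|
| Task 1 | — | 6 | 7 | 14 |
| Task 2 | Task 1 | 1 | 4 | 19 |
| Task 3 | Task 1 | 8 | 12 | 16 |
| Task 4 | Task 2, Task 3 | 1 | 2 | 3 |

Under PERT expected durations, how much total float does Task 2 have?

te_Task 1 = (6 + 4·7 + 14)/6 = 48/6 = 8
te_Task 2 = (1 + 4·4 + 19)/6 = 36/6 = 6
te_Task 3 = (8 + 4·12 + 16)/6 = 72/6 = 12
te_Task 4 = (1 + 4·2 + 3)/6 = 12/6 = 2

Forward pass:
ES_Task 1 = 0; EF_Task 1 = 8
ES_Task 2 = 8; EF_Task 2 = 8+6 = 14
ES_Task 3 = 8; EF_Task 3 = 8+12 = 20
ES_Task 4 = max(EF_Task 2=14, EF_Task 3=20) = 20; EF_Task 4 = 20+2 = 22
Expected project duration μ = 22 hours. Critical path: Task 1 → Task 3 → Task 4.

Backward pass:
LF_Task 4 = 22; LS_Task 4 = 22−2 = 20
LF_Task 3 = LS_Task 4 = 20; LS_Task 3 = 20−12 = 8
LF_Task 2 = LS_Task 4 = 20; LS_Task 2 = 20−6 = 14
LF_Task 1 = min(LS_Task 2=14, LS_Task 3=8) = 8; LS_Task 1 = 8−8 = 0
Slack_Task 2 = LS_Task 2 − ES_Task 2 = 14 − 8 = 6

6 hours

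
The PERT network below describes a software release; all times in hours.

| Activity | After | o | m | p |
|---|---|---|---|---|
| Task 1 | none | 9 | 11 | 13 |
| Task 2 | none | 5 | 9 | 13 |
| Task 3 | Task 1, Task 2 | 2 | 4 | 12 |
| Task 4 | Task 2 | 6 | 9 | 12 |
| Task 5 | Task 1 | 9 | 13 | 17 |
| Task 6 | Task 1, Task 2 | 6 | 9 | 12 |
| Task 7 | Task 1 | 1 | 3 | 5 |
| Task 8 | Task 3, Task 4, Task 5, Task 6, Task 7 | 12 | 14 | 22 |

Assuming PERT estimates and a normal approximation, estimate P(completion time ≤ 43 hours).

te_Task 1 = (9 + 4·11 + 13)/6 = 66/6 = 11; σ²_Task 1 = ((13−9)/6)² = 0.444
te_Task 2 = (5 + 4·9 + 13)/6 = 54/6 = 9; σ²_Task 2 = ((13−5)/6)² = 1.778
te_Task 3 = (2 + 4·4 + 12)/6 = 30/6 = 5; σ²_Task 3 = ((12−2)/6)² = 2.778
te_Task 4 = (6 + 4·9 + 12)/6 = 54/6 = 9; σ²_Task 4 = ((12−6)/6)² = 1.000
te_Task 5 = (9 + 4·13 + 17)/6 = 78/6 = 13; σ²_Task 5 = ((17−9)/6)² = 1.778
te_Task 6 = (6 + 4·9 + 12)/6 = 54/6 = 9; σ²_Task 6 = ((12−6)/6)² = 1.000
te_Task 7 = (1 + 4·3 + 5)/6 = 18/6 = 3; σ²_Task 7 = ((5−1)/6)² = 0.444
te_Task 8 = (12 + 4·14 + 22)/6 = 90/6 = 15; σ²_Task 8 = ((22−12)/6)² = 2.778

Forward pass:
ES_Task 1 = 0; EF_Task 1 = 11
ES_Task 2 = 0; EF_Task 2 = 9
ES_Task 3 = max(EF_Task 1=11, EF_Task 2=9) = 11; EF_Task 3 = 11+5 = 16
ES_Task 4 = 9; EF_Task 4 = 9+9 = 18
ES_Task 5 = 11; EF_Task 5 = 11+13 = 24
ES_Task 6 = max(EF_Task 1=11, EF_Task 2=9) = 11; EF_Task 6 = 11+9 = 20
ES_Task 7 = 11; EF_Task 7 = 11+3 = 14
ES_Task 8 = max(EF_Task 3=16, EF_Task 4=18, EF_Task 5=24, EF_Task 6=20, EF_Task 7=14) = 24; EF_Task 8 = 24+15 = 39
Expected project duration μ = 39 hours. Critical path: Task 1 → Task 5 → Task 8.

Variance along critical path = 0.444 + 1.778 + 2.778 = 5.000; σ = √5.000 = 2.236 hours.
Z = (43 − 39) / 2.236 = 1.789
P(T ≤ 43) = Φ(1.789) ≈ 0.963

0.963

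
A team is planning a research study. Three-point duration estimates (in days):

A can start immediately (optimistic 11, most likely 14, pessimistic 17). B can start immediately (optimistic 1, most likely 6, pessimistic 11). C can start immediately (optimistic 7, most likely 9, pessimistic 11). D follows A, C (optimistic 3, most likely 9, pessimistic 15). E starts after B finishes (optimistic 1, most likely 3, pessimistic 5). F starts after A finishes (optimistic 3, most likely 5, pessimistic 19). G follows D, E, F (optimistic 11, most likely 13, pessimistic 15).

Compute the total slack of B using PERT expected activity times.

14 days

te_A = (11 + 4·14 + 17)/6 = 84/6 = 14
te_B = (1 + 4·6 + 11)/6 = 36/6 = 6
te_C = (7 + 4·9 + 11)/6 = 54/6 = 9
te_D = (3 + 4·9 + 15)/6 = 54/6 = 9
te_E = (1 + 4·3 + 5)/6 = 18/6 = 3
te_F = (3 + 4·5 + 19)/6 = 42/6 = 7
te_G = (11 + 4·13 + 15)/6 = 78/6 = 13

Forward pass:
ES_A = 0; EF_A = 14
ES_B = 0; EF_B = 6
ES_C = 0; EF_C = 9
ES_D = max(EF_A=14, EF_C=9) = 14; EF_D = 14+9 = 23
ES_E = 6; EF_E = 6+3 = 9
ES_F = 14; EF_F = 14+7 = 21
ES_G = max(EF_D=23, EF_E=9, EF_F=21) = 23; EF_G = 23+13 = 36
Expected project duration μ = 36 days. Critical path: A → D → G.

Backward pass:
LF_G = 36; LS_G = 36−13 = 23
LF_F = LS_G = 23; LS_F = 23−7 = 16
LF_E = LS_G = 23; LS_E = 23−3 = 20
LF_D = LS_G = 23; LS_D = 23−9 = 14
LF_C = LS_D = 14; LS_C = 14−9 = 5
LF_B = LS_E = 20; LS_B = 20−6 = 14
LF_A = min(LS_D=14, LS_F=16) = 14; LS_A = 14−14 = 0
Slack_B = LS_B − ES_B = 14 − 0 = 14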